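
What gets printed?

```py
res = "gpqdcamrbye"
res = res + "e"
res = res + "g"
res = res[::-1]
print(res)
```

geeybrmacdqpg

+ 'e' → 'gpqdcamrbyee'
+ 'g' → 'gpqdcamrbyeeg'
reverse → 'geeybrmacdqpg'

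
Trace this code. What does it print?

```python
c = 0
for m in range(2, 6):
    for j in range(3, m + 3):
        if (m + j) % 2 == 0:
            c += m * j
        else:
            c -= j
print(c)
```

m=2,j=3: odd sum, c = 0-3 = -3
m=2,j=4: even sum, c = (-3)+8 = 5
m=3,j=3: even sum, c = 5+9 = 14
m=3,j=4: odd sum, c = 14-4 = 10
m=3,j=5: even sum, c = 10+15 = 25
m=4,j=3: odd sum, c = 25-3 = 22
m=4,j=4: even sum, c = 22+16 = 38
m=4,j=5: odd sum, c = 38-5 = 33
m=4,j=6: even sum, c = 33+24 = 57
m=5,j=3: even sum, c = 57+15 = 72
m=5,j=4: odd sum, c = 72-4 = 68
m=5,j=5: even sum, c = 68+25 = 93
m=5,j=6: odd sum, c = 93-6 = 87
m=5,j=7: even sum, c = 87+35 = 122

122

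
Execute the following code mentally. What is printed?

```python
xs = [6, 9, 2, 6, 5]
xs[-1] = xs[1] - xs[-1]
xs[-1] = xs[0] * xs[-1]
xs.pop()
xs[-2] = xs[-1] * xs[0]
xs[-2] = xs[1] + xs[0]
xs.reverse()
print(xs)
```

xs[-1] = xs[1]-xs[-1] = 9-5 = 4 → [6, 9, 2, 6, 4]
xs[-1] = xs[0]*xs[-1] = 6*4 = 24 → [6, 9, 2, 6, 24]
pop() removes 24 → [6, 9, 2, 6]
xs[-2] = xs[-1]*xs[0] = 6*6 = 36 → [6, 9, 36, 6]
xs[-2] = xs[1]+xs[0] = 9+6 = 15 → [6, 9, 15, 6]
reverse → [6, 15, 9, 6]

[6, 15, 9, 6]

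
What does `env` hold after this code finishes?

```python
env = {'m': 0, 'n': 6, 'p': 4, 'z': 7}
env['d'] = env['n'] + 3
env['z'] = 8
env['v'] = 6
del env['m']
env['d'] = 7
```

{'n': 6, 'p': 4, 'z': 8, 'd': 7, 'v': 6}

env['d'] = env['n']+3 = 9 → {'m': 0, 'n': 6, 'p': 4, 'z': 7, 'd': 9}
env['z'] = 8 → {'m': 0, 'n': 6, 'p': 4, 'z': 8, 'd': 9}
env['v'] = 6 → {'m': 0, 'n': 6, 'p': 4, 'z': 8, 'd': 9, 'v': 6}
del 'm' → {'n': 6, 'p': 4, 'z': 8, 'd': 9, 'v': 6}
env['d'] = 7 → {'n': 6, 'p': 4, 'z': 8, 'd': 7, 'v': 6}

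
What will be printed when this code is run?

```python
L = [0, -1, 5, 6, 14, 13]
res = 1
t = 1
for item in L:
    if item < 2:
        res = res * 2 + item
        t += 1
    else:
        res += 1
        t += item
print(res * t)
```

item=0: <2, res = 1*2+0 = 2; t=2
item=-1: <2, res = 2*2+(-1) = 3; t=3
item=5: not <2, res = 3+1 = 4; t=8
item=6: not <2, res = 4+1 = 5; t=14
item=14: not <2, res = 5+1 = 6; t=28
item=13: not <2, res = 6+1 = 7; t=41
res*t = 7*41 = 287

287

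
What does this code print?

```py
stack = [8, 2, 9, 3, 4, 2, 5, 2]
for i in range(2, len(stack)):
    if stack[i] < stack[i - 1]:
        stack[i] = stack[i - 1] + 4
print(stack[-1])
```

29

i=2: 9>=2, unchanged → [8, 2, 9, 3, 4, 2, 5, 2]
i=3: 3<9, stack[3] = 9+4 = 13 → [8, 2, 9, 13, 4, 2, 5, 2]
i=4: 4<13, stack[4] = 13+4 = 17 → [8, 2, 9, 13, 17, 2, 5, 2]
i=5: 2<17, stack[5] = 17+4 = 21 → [8, 2, 9, 13, 17, 21, 5, 2]
i=6: 5<21, stack[6] = 21+4 = 25 → [8, 2, 9, 13, 17, 21, 25, 2]
i=7: 2<25, stack[7] = 25+4 = 29 → [8, 2, 9, 13, 17, 21, 25, 29]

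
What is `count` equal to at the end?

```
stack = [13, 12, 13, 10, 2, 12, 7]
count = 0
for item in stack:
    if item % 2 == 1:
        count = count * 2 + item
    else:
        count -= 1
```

item=13: odd, count = 0*2+13 = 13
item=12: not odd, count = 13-1 = 12
item=13: odd, count = 12*2+13 = 37
item=10: not odd, count = 37-1 = 36
item=2: not odd, count = 36-1 = 35
item=12: not odd, count = 35-1 = 34
item=7: odd, count = 34*2+7 = 75

75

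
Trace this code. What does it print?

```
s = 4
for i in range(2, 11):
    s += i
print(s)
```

58

i=2: s = 4+2 = 6
i=3: s = 6+3 = 9
i=4: s = 9+4 = 13
i=5: s = 13+5 = 18
i=6: s = 18+6 = 24
i=7: s = 24+7 = 31
i=8: s = 31+8 = 39
i=9: s = 39+9 = 48
i=10: s = 48+10 = 58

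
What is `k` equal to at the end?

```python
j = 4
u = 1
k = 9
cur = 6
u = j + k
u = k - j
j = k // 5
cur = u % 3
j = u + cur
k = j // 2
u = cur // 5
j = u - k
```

3

u = 4+9 = 13
u = 9-4 = 5
j = 9//5 = 1
cur = 5%3 = 2
j = 5+2 = 7
k = 7//2 = 3
u = 2//5 = 0
j = 0-3 = -3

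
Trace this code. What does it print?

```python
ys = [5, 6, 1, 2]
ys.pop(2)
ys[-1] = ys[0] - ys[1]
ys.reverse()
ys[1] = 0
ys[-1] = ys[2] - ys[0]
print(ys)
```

[-1, 0, 6]

pop(2) removes 1 → [5, 6, 2]
ys[-1] = ys[0]-ys[1] = 5-6 = -1 → [5, 6, -1]
reverse → [-1, 6, 5]
ys[1] = 0 → [-1, 0, 5]
ys[-1] = ys[2]-ys[0] = 5-(-1) = 6 → [-1, 0, 6]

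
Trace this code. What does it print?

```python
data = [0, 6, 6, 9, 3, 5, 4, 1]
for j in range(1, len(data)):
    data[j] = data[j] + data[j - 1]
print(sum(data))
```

j=1: data[1] = 6+0 = 6 → [0, 6, 6, 9, 3, 5, 4, 1]
j=2: data[2] = 6+6 = 12 → [0, 6, 12, 9, 3, 5, 4, 1]
j=3: data[3] = 9+12 = 21 → [0, 6, 12, 21, 3, 5, 4, 1]
j=4: data[4] = 3+21 = 24 → [0, 6, 12, 21, 24, 5, 4, 1]
j=5: data[5] = 5+24 = 29 → [0, 6, 12, 21, 24, 29, 4, 1]
j=6: data[6] = 4+29 = 33 → [0, 6, 12, 21, 24, 29, 33, 1]
j=7: data[7] = 1+33 = 34 → [0, 6, 12, 21, 24, 29, 33, 34]
sum = 159

159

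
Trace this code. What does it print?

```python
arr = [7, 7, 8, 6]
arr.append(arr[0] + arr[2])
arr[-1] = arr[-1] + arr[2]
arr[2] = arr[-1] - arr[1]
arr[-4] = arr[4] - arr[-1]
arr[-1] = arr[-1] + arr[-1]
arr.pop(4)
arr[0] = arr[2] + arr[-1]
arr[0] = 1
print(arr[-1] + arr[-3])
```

append arr[0]+arr[2] = 7+8 = 15 → [7, 7, 8, 6, 15]
arr[-1] = arr[-1]+arr[2] = 15+8 = 23 → [7, 7, 8, 6, 23]
arr[2] = arr[-1]-arr[1] = 23-7 = 16 → [7, 7, 16, 6, 23]
arr[-4] = arr[4]-arr[-1] = 23-23 = 0 → [7, 0, 16, 6, 23]
arr[-1] = arr[-1]+arr[-1] = 23+23 = 46 → [7, 0, 16, 6, 46]
pop(4) removes 46 → [7, 0, 16, 6]
arr[0] = arr[2]+arr[-1] = 16+6 = 22 → [22, 0, 16, 6]
arr[0] = 1 → [1, 0, 16, 6]
arr[-1]+arr[-3] = 6+0 = 6

6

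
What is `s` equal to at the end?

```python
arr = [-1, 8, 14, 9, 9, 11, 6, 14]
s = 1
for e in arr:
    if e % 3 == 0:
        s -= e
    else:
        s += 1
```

-18

e=-1: not %3==0, s = 1+1 = 2
e=8: not %3==0, s = 2+1 = 3
e=14: not %3==0, s = 3+1 = 4
e=9: %3==0, s = 4-9 = -5
e=9: %3==0, s = (-5)-9 = -14
e=11: not %3==0, s = (-14)+1 = -13
e=6: %3==0, s = (-13)-6 = -19
e=14: not %3==0, s = (-19)+1 = -18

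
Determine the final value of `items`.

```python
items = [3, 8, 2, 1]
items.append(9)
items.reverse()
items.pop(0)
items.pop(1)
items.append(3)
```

[1, 8, 3, 3]

append 9 → [3, 8, 2, 1, 9]
reverse → [9, 1, 2, 8, 3]
pop(0) removes 9 → [1, 2, 8, 3]
pop(1) removes 2 → [1, 8, 3]
append 3 → [1, 8, 3, 3]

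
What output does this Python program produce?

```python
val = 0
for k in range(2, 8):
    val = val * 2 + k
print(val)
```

183

k=2: val = 0*2+2 = 2
k=3: val = 2*2+3 = 7
k=4: val = 7*2+4 = 18
k=5: val = 18*2+5 = 41
k=6: val = 41*2+6 = 88
k=7: val = 88*2+7 = 183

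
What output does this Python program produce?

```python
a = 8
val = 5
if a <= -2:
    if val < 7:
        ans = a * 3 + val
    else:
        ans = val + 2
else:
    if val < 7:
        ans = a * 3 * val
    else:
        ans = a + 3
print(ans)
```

120

a=8, val=5
a <= -2 is False; val < 7 is True
→ ans = a * 3 * val = 120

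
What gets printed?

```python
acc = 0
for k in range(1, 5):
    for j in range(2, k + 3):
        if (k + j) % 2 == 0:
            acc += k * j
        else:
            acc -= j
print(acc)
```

k=1,j=2: odd sum, acc = 0-2 = -2
k=1,j=3: even sum, acc = (-2)+3 = 1
k=2,j=2: even sum, acc = 1+4 = 5
k=2,j=3: odd sum, acc = 5-3 = 2
k=2,j=4: even sum, acc = 2+8 = 10
k=3,j=2: odd sum, acc = 10-2 = 8
k=3,j=3: even sum, acc = 8+9 = 17
k=3,j=4: odd sum, acc = 17-4 = 13
k=3,j=5: even sum, acc = 13+15 = 28
k=4,j=2: even sum, acc = 28+8 = 36
k=4,j=3: odd sum, acc = 36-3 = 33
k=4,j=4: even sum, acc = 33+16 = 49
k=4,j=5: odd sum, acc = 49-5 = 44
k=4,j=6: even sum, acc = 44+24 = 68

68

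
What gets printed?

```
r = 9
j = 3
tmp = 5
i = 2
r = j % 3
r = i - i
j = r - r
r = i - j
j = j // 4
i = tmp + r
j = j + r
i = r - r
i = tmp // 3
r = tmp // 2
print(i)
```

r = 3%3 = 0
r = 2-2 = 0
j = 0-0 = 0
r = 2-0 = 2
j = 0//4 = 0
i = 5+2 = 7
j = 0+2 = 2
i = 2-2 = 0
i = 5//3 = 1
r = 5//2 = 2

1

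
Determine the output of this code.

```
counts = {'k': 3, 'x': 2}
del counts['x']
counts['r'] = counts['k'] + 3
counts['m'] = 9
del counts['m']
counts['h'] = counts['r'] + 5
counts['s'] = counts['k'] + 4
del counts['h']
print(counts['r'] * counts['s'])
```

del 'x' → {'k': 3}
counts['r'] = counts['k']+3 = 6 → {'k': 3, 'r': 6}
counts['m'] = 9 → {'k': 3, 'r': 6, 'm': 9}
del 'm' → {'k': 3, 'r': 6}
counts['h'] = counts['r']+5 = 11 → {'k': 3, 'r': 6, 'h': 11}
counts['s'] = counts['k']+4 = 7 → {'k': 3, 'r': 6, 'h': 11, 's': 7}
del 'h' → {'k': 3, 'r': 6, 's': 7}
counts['r']*counts['s'] = 6*7 = 42

42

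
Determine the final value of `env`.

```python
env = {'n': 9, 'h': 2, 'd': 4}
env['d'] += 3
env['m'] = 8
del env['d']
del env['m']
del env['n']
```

env['d'] = 4+3 = 7 → {'n': 9, 'h': 2, 'd': 7}
env['m'] = 8 → {'n': 9, 'h': 2, 'd': 7, 'm': 8}
del 'd' → {'n': 9, 'h': 2, 'm': 8}
del 'm' → {'n': 9, 'h': 2}
del 'n' → {'h': 2}

{'h': 2}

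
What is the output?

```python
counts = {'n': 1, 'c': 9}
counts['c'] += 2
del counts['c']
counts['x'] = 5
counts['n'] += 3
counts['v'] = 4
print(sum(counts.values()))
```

13

counts['c'] = 9+2 = 11 → {'n': 1, 'c': 11}
del 'c' → {'n': 1}
counts['x'] = 5 → {'n': 1, 'x': 5}
counts['n'] = 1+3 = 4 → {'n': 4, 'x': 5}
counts['v'] = 4 → {'n': 4, 'x': 5, 'v': 4}
sum of values = 13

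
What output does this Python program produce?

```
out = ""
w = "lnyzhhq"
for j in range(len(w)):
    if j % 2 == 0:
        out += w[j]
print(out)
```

lyhq

j=0: add 'l' → 'l'
j=1: skip
j=2: add 'y' → 'ly'
j=3: skip
j=4: add 'h' → 'lyh'
j=5: skip
j=6: add 'q' → 'lyhq'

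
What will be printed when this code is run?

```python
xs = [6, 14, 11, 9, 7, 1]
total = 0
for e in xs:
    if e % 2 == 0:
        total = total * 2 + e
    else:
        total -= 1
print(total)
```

e=6: even, total = 0*2+6 = 6
e=14: even, total = 6*2+14 = 26
e=11: not even, total = 26-1 = 25
e=9: not even, total = 25-1 = 24
e=7: not even, total = 24-1 = 23
e=1: not even, total = 23-1 = 22

22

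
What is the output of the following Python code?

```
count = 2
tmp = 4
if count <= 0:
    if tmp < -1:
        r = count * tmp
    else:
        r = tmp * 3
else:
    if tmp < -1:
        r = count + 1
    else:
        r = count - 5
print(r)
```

-3

count=2, tmp=4
count <= 0 is False; tmp < -1 is False
→ r = count - 5 = -3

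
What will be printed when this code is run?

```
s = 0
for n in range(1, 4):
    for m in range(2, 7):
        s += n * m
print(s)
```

120

n=1,m=2: s = 0+2 = 2
n=1,m=3: s = 2+3 = 5
n=1,m=4: s = 5+4 = 9
n=1,m=5: s = 9+5 = 14
n=1,m=6: s = 14+6 = 20
n=2,m=2: s = 20+4 = 24
n=2,m=3: s = 24+6 = 30
n=2,m=4: s = 30+8 = 38
n=2,m=5: s = 38+10 = 48
n=2,m=6: s = 48+12 = 60
n=3,m=2: s = 60+6 = 66
n=3,m=3: s = 66+9 = 75
n=3,m=4: s = 75+12 = 87
n=3,m=5: s = 87+15 = 102
n=3,m=6: s = 102+18 = 120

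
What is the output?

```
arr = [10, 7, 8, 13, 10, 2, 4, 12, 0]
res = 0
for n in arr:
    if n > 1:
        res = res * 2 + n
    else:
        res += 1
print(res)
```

n=10: >1, res = 0*2+10 = 10
n=7: >1, res = 10*2+7 = 27
n=8: >1, res = 27*2+8 = 62
n=13: >1, res = 62*2+13 = 137
n=10: >1, res = 137*2+10 = 284
n=2: >1, res = 284*2+2 = 570
n=4: >1, res = 570*2+4 = 1144
n=12: >1, res = 1144*2+12 = 2300
n=0: not >1, res = 2300+1 = 2301

2301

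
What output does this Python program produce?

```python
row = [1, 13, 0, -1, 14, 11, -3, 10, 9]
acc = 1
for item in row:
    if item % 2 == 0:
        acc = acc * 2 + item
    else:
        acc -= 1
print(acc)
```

21

item=1: not even, acc = 1-1 = 0
item=13: not even, acc = 0-1 = -1
item=0: even, acc = (-1)*2+0 = -2
item=-1: not even, acc = (-2)-1 = -3
item=14: even, acc = (-3)*2+14 = 8
item=11: not even, acc = 8-1 = 7
item=-3: not even, acc = 7-1 = 6
item=10: even, acc = 6*2+10 = 22
item=9: not even, acc = 22-1 = 21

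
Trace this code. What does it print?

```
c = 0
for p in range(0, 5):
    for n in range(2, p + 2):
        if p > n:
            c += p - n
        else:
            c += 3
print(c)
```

25

p=1,n=2: not 1>2, c = 0+3 = 3
p=2,n=2: not 2>2, c = 3+3 = 6
p=2,n=3: not 2>3, c = 6+3 = 9
p=3,n=2: 3>2, c = 9+1 = 10
p=3,n=3: not 3>3, c = 10+3 = 13
p=3,n=4: not 3>4, c = 13+3 = 16
p=4,n=2: 4>2, c = 16+2 = 18
p=4,n=3: 4>3, c = 18+1 = 19
p=4,n=4: not 4>4, c = 19+3 = 22
p=4,n=5: not 4>5, c = 22+3 = 25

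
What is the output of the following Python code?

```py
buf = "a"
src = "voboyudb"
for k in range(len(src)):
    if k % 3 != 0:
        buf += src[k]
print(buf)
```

k=0: skip
k=1: add 'o' → 'ao'
k=2: add 'b' → 'aob'
k=3: skip
k=4: add 'y' → 'aoby'
k=5: add 'u' → 'aobyu'
k=6: skip
k=7: add 'b' → 'aobyub'

aobyub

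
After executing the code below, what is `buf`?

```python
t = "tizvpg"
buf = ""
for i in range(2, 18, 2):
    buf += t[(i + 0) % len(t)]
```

'zptzptzp'

i=2: add t[2]='z' → 'z'
i=4: add t[4]='p' → 'zp'
i=6: add t[0]='t' → 'zpt'
i=8: add t[2]='z' → 'zptz'
i=10: add t[4]='p' → 'zptzp'
i=12: add t[0]='t' → 'zptzpt'
i=14: add t[2]='z' → 'zptzptz'
i=16: add t[4]='p' → 'zptzptzp'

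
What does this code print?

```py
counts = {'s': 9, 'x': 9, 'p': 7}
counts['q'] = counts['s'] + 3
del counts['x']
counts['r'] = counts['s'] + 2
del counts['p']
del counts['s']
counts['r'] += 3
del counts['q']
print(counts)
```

{'r': 14}

counts['q'] = counts['s']+3 = 12 → {'s': 9, 'x': 9, 'p': 7, 'q': 12}
del 'x' → {'s': 9, 'p': 7, 'q': 12}
counts['r'] = counts['s']+2 = 11 → {'s': 9, 'p': 7, 'q': 12, 'r': 11}
del 'p' → {'s': 9, 'q': 12, 'r': 11}
del 's' → {'q': 12, 'r': 11}
counts['r'] = 11+3 = 14 → {'q': 12, 'r': 14}
del 'q' → {'r': 14}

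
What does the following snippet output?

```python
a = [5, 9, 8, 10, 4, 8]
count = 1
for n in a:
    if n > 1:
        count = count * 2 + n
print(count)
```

488

n=5: >1, count = 1*2+5 = 7
n=9: >1, count = 7*2+9 = 23
n=8: >1, count = 23*2+8 = 54
n=10: >1, count = 54*2+10 = 118
n=4: >1, count = 118*2+4 = 240
n=8: >1, count = 240*2+8 = 488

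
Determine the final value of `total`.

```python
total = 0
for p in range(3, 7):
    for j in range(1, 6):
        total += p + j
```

p=3,j=1: total = 0+4 = 4
p=3,j=2: total = 4+5 = 9
p=3,j=3: total = 9+6 = 15
p=3,j=4: total = 15+7 = 22
p=3,j=5: total = 22+8 = 30
p=4,j=1: total = 30+5 = 35
p=4,j=2: total = 35+6 = 41
p=4,j=3: total = 41+7 = 48
p=4,j=4: total = 48+8 = 56
p=4,j=5: total = 56+9 = 65
p=5,j=1: total = 65+6 = 71
p=5,j=2: total = 71+7 = 78
p=5,j=3: total = 78+8 = 86
p=5,j=4: total = 86+9 = 95
p=5,j=5: total = 95+10 = 105
p=6,j=1: total = 105+7 = 112
p=6,j=2: total = 112+8 = 120
p=6,j=3: total = 120+9 = 129
p=6,j=4: total = 129+10 = 139
p=6,j=5: total = 139+11 = 150

150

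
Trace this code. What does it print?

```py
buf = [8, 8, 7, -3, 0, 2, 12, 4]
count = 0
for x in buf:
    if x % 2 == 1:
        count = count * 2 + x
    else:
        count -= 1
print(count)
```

-1

x=8: not odd, count = 0-1 = -1
x=8: not odd, count = (-1)-1 = -2
x=7: odd, count = (-2)*2+7 = 3
x=-3: odd, count = 3*2+(-3) = 3
x=0: not odd, count = 3-1 = 2
x=2: not odd, count = 2-1 = 1
x=12: not odd, count = 1-1 = 0
x=4: not odd, count = 0-1 = -1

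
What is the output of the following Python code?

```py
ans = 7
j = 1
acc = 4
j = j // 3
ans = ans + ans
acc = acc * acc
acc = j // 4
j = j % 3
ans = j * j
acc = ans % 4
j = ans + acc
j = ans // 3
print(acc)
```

j = 1//3 = 0
ans = 7+7 = 14
acc = 4*4 = 16
acc = 0//4 = 0
j = 0%3 = 0
ans = 0*0 = 0
acc = 0%4 = 0
j = 0+0 = 0
j = 0//3 = 0

0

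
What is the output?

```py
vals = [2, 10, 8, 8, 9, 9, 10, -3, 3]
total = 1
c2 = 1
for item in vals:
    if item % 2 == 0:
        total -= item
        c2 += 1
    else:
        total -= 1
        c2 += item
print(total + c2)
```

item=2: even, total = 1-2 = -1; c2=2
item=10: even, total = (-1)-10 = -11; c2=3
item=8: even, total = (-11)-8 = -19; c2=4
item=8: even, total = (-19)-8 = -27; c2=5
item=9: not even, total = (-27)-1 = -28; c2=14
item=9: not even, total = (-28)-1 = -29; c2=23
item=10: even, total = (-29)-10 = -39; c2=24
item=-3: not even, total = (-39)-1 = -40; c2=21
item=3: not even, total = (-40)-1 = -41; c2=24
total+c2 = (-41)+24 = -17

-17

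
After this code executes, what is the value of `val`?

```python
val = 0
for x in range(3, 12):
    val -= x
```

-63

x=3: val = 0-3 = -3
x=4: val = (-3)-4 = -7
x=5: val = (-7)-5 = -12
x=6: val = (-12)-6 = -18
x=7: val = (-18)-7 = -25
x=8: val = (-25)-8 = -33
x=9: val = (-33)-9 = -42
x=10: val = (-42)-10 = -52
x=11: val = (-52)-11 = -63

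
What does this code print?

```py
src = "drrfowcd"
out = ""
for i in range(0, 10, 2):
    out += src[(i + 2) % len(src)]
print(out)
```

rocdr

i=0: add src[2]='r' → 'r'
i=2: add src[4]='o' → 'ro'
i=4: add src[6]='c' → 'roc'
i=6: add src[0]='d' → 'rocd'
i=8: add src[2]='r' → 'rocdr'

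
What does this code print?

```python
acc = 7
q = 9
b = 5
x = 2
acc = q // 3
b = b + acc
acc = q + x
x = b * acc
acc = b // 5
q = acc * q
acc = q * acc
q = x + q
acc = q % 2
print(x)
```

acc = 9//3 = 3
b = 5+3 = 8
acc = 9+2 = 11
x = 8*11 = 88
acc = 8//5 = 1
q = 1*9 = 9
acc = 9*1 = 9
q = 88+9 = 97
acc = 97%2 = 1

88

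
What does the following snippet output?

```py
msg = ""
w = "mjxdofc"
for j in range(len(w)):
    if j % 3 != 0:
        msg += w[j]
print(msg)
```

jxof

j=0: skip
j=1: add 'j' → 'j'
j=2: add 'x' → 'jx'
j=3: skip
j=4: add 'o' → 'jxo'
j=5: add 'f' → 'jxof'
j=6: skip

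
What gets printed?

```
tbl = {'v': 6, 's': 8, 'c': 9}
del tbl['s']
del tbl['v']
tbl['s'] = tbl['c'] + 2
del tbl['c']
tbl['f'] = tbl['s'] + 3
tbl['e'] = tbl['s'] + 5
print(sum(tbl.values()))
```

41

del 's' → {'v': 6, 'c': 9}
del 'v' → {'c': 9}
tbl['s'] = tbl['c']+2 = 11 → {'c': 9, 's': 11}
del 'c' → {'s': 11}
tbl['f'] = tbl['s']+3 = 14 → {'s': 11, 'f': 14}
tbl['e'] = tbl['s']+5 = 16 → {'s': 11, 'f': 14, 'e': 16}
sum of values = 41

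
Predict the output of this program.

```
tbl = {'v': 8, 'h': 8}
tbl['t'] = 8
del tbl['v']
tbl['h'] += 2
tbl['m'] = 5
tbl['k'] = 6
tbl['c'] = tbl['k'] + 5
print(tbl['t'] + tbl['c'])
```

19

tbl['t'] = 8 → {'v': 8, 'h': 8, 't': 8}
del 'v' → {'h': 8, 't': 8}
tbl['h'] = 8+2 = 10 → {'h': 10, 't': 8}
tbl['m'] = 5 → {'h': 10, 't': 8, 'm': 5}
tbl['k'] = 6 → {'h': 10, 't': 8, 'm': 5, 'k': 6}
tbl['c'] = tbl['k']+5 = 11 → {'h': 10, 't': 8, 'm': 5, 'k': 6, 'c': 11}
tbl['t']+tbl['c'] = 8+11 = 19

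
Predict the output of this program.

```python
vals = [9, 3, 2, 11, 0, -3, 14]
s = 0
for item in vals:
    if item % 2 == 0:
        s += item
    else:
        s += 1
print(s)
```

item=9: not even, s = 0+1 = 1
item=3: not even, s = 1+1 = 2
item=2: even, s = 2+2 = 4
item=11: not even, s = 4+1 = 5
item=0: even, s = 5+0 = 5
item=-3: not even, s = 5+1 = 6
item=14: even, s = 6+14 = 20

20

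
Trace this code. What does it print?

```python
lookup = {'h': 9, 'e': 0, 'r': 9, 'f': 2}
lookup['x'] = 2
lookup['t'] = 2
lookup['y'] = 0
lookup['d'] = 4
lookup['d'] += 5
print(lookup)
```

{'h': 9, 'e': 0, 'r': 9, 'f': 2, 'x': 2, 't': 2, 'y': 0, 'd': 9}

lookup['x'] = 2 → {'h': 9, 'e': 0, 'r': 9, 'f': 2, 'x': 2}
lookup['t'] = 2 → {'h': 9, 'e': 0, 'r': 9, 'f': 2, 'x': 2, 't': 2}
lookup['y'] = 0 → {'h': 9, 'e': 0, 'r': 9, 'f': 2, 'x': 2, 't': 2, 'y': 0}
lookup['d'] = 4 → {'h': 9, 'e': 0, 'r': 9, 'f': 2, 'x': 2, 't': 2, 'y': 0, 'd': 4}
lookup['d'] = 4+5 = 9 → {'h': 9, 'e': 0, 'r': 9, 'f': 2, 'x': 2, 't': 2, 'y': 0, 'd': 9}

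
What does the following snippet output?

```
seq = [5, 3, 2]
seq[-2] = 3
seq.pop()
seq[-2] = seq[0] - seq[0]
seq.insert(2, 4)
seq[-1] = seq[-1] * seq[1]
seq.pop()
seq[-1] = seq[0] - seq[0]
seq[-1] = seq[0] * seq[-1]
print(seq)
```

seq[-2] = 3 → [5, 3, 2]
pop() removes 2 → [5, 3]
seq[-2] = seq[0]-seq[0] = 5-5 = 0 → [0, 3]
insert 4 at 2 → [0, 3, 4]
seq[-1] = seq[-1]*seq[1] = 4*3 = 12 → [0, 3, 12]
pop() removes 12 → [0, 3]
seq[-1] = seq[0]-seq[0] = 0-0 = 0 → [0, 0]
seq[-1] = seq[0]*seq[-1] = 0*0 = 0 → [0, 0]

[0, 0]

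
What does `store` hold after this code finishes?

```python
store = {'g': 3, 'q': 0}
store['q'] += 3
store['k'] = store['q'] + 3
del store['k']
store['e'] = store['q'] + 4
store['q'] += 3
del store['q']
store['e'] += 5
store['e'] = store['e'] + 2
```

{'g': 3, 'e': 14}

store['q'] = 0+3 = 3 → {'g': 3, 'q': 3}
store['k'] = store['q']+3 = 6 → {'g': 3, 'q': 3, 'k': 6}
del 'k' → {'g': 3, 'q': 3}
store['e'] = store['q']+4 = 7 → {'g': 3, 'q': 3, 'e': 7}
store['q'] = 3+3 = 6 → {'g': 3, 'q': 6, 'e': 7}
del 'q' → {'g': 3, 'e': 7}
store['e'] = 7+5 = 12 → {'g': 3, 'e': 12}
store['e'] = store['e']+2 = 14 → {'g': 3, 'e': 14}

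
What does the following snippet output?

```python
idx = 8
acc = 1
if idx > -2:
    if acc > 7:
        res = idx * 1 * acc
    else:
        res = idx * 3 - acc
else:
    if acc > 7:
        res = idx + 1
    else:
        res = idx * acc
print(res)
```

idx=8, acc=1
idx > -2 is True; acc > 7 is False
→ res = idx * 3 - acc = 23

23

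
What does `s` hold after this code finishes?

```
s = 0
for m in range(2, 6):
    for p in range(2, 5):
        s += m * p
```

126

m=2,p=2: s = 0+4 = 4
m=2,p=3: s = 4+6 = 10
m=2,p=4: s = 10+8 = 18
m=3,p=2: s = 18+6 = 24
m=3,p=3: s = 24+9 = 33
m=3,p=4: s = 33+12 = 45
m=4,p=2: s = 45+8 = 53
m=4,p=3: s = 53+12 = 65
m=4,p=4: s = 65+16 = 81
m=5,p=2: s = 81+10 = 91
m=5,p=3: s = 91+15 = 106
m=5,p=4: s = 106+20 = 126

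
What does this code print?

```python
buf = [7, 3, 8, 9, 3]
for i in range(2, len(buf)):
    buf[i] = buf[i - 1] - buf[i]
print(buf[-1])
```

-17

i=2: buf[2] = 3-8 = -5 → [7, 3, -5, 9, 3]
i=3: buf[3] = (-5)-9 = -14 → [7, 3, -5, -14, 3]
i=4: buf[4] = (-14)-3 = -17 → [7, 3, -5, -14, -17]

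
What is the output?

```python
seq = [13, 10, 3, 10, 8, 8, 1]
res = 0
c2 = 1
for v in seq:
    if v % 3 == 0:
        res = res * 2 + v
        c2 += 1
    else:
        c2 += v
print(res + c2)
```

v=13: not %3==0; c2=14
v=10: not %3==0; c2=24
v=3: %3==0, res = 0*2+3 = 3; c2=25
v=10: not %3==0; c2=35
v=8: not %3==0; c2=43
v=8: not %3==0; c2=51
v=1: not %3==0; c2=52
res+c2 = 3+52 = 55

55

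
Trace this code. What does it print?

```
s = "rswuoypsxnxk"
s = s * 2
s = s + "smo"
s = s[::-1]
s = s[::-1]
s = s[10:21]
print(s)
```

repeat ×2 → 'rswuoypsxnxkrswuoypsxnxk'
+ 'smo' → 'rswuoypsxnxkrswuoypsxnxksmo'
reverse → 'omskxnxspyouwsrkxnxspyouwsr'
reverse → 'rswuoypsxnxkrswuoypsxnxksmo'
slice [10:21] → 'xkrswuoypsx'

xkrswuoypsx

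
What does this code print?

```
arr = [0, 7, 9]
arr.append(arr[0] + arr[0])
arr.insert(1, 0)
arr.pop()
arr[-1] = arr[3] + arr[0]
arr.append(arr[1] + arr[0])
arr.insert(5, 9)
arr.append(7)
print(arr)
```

append arr[0]+arr[0] = 0+0 = 0 → [0, 7, 9, 0]
insert 0 at 1 → [0, 0, 7, 9, 0]
pop() removes 0 → [0, 0, 7, 9]
arr[-1] = arr[3]+arr[0] = 9+0 = 9 → [0, 0, 7, 9]
append arr[1]+arr[0] = 0+0 = 0 → [0, 0, 7, 9, 0]
insert 9 at 5 → [0, 0, 7, 9, 0, 9]
append 7 → [0, 0, 7, 9, 0, 9, 7]

[0, 0, 7, 9, 0, 9, 7]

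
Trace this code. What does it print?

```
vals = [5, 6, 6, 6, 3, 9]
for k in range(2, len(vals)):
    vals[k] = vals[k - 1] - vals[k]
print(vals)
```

[5, 6, 0, -6, -9, -18]

k=2: vals[2] = 6-6 = 0 → [5, 6, 0, 6, 3, 9]
k=3: vals[3] = 0-6 = -6 → [5, 6, 0, -6, 3, 9]
k=4: vals[4] = (-6)-3 = -9 → [5, 6, 0, -6, -9, 9]
k=5: vals[5] = (-9)-9 = -18 → [5, 6, 0, -6, -9, -18]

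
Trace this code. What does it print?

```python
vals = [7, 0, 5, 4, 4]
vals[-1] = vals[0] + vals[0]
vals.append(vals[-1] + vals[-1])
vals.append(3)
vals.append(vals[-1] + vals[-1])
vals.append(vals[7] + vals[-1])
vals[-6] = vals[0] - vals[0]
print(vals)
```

vals[-1] = vals[0]+vals[0] = 7+7 = 14 → [7, 0, 5, 4, 14]
append vals[-1]+vals[-1] = 14+14 = 28 → [7, 0, 5, 4, 14, 28]
append 3 → [7, 0, 5, 4, 14, 28, 3]
append vals[-1]+vals[-1] = 3+3 = 6 → [7, 0, 5, 4, 14, 28, 3, 6]
append vals[7]+vals[-1] = 6+6 = 12 → [7, 0, 5, 4, 14, 28, 3, 6, 12]
vals[-6] = vals[0]-vals[0] = 7-7 = 0 → [7, 0, 5, 0, 14, 28, 3, 6, 12]

[7, 0, 5, 0, 14, 28, 3, 6, 12]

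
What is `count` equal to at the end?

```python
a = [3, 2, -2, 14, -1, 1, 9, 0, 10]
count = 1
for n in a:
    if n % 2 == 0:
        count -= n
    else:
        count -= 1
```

n=3: not even, count = 1-1 = 0
n=2: even, count = 0-2 = -2
n=-2: even, count = (-2)-(-2) = 0
n=14: even, count = 0-14 = -14
n=-1: not even, count = (-14)-1 = -15
n=1: not even, count = (-15)-1 = -16
n=9: not even, count = (-16)-1 = -17
n=0: even, count = (-17)-0 = -17
n=10: even, count = (-17)-10 = -27

-27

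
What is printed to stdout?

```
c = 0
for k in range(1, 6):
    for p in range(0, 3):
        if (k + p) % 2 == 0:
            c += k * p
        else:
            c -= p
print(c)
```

k=1,p=0: odd sum, c = 0-0 = 0
k=1,p=1: even sum, c = 0+1 = 1
k=1,p=2: odd sum, c = 1-2 = -1
k=2,p=0: even sum, c = (-1)+0 = -1
k=2,p=1: odd sum, c = (-1)-1 = -2
k=2,p=2: even sum, c = (-2)+4 = 2
k=3,p=0: odd sum, c = 2-0 = 2
k=3,p=1: even sum, c = 2+3 = 5
k=3,p=2: odd sum, c = 5-2 = 3
k=4,p=0: even sum, c = 3+0 = 3
k=4,p=1: odd sum, c = 3-1 = 2
k=4,p=2: even sum, c = 2+8 = 10
k=5,p=0: odd sum, c = 10-0 = 10
k=5,p=1: even sum, c = 10+5 = 15
k=5,p=2: odd sum, c = 15-2 = 13

13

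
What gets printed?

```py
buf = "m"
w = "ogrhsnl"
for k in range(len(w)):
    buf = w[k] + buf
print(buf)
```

lnshrgom

k=0: prepend 'o' → 'om'
k=1: prepend 'g' → 'gom'
k=2: prepend 'r' → 'rgom'
k=3: prepend 'h' → 'hrgom'
k=4: prepend 's' → 'shrgom'
k=5: prepend 'n' → 'nshrgom'
k=6: prepend 'l' → 'lnshrgom'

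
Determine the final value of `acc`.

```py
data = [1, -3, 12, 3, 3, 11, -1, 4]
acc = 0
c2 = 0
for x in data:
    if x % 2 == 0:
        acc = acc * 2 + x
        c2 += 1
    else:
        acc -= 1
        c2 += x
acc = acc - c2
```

x=1: not even, acc = 0-1 = -1; c2=1
x=-3: not even, acc = (-1)-1 = -2; c2=-2
x=12: even, acc = (-2)*2+12 = 8; c2=-1
x=3: not even, acc = 8-1 = 7; c2=2
x=3: not even, acc = 7-1 = 6; c2=5
x=11: not even, acc = 6-1 = 5; c2=16
x=-1: not even, acc = 5-1 = 4; c2=15
x=4: even, acc = 4*2+4 = 12; c2=16
acc-c2 = 12-16 = -4

-4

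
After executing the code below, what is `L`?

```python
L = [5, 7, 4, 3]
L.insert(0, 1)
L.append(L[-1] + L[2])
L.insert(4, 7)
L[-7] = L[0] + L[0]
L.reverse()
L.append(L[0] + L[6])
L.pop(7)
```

insert 1 at 0 → [1, 5, 7, 4, 3]
append L[-1]+L[2] = 3+7 = 10 → [1, 5, 7, 4, 3, 10]
insert 7 at 4 → [1, 5, 7, 4, 7, 3, 10]
L[-7] = L[0]+L[0] = 1+1 = 2 → [2, 5, 7, 4, 7, 3, 10]
reverse → [10, 3, 7, 4, 7, 5, 2]
append L[0]+L[6] = 10+2 = 12 → [10, 3, 7, 4, 7, 5, 2, 12]
pop(7) removes 12 → [10, 3, 7, 4, 7, 5, 2]

[10, 3, 7, 4, 7, 5, 2]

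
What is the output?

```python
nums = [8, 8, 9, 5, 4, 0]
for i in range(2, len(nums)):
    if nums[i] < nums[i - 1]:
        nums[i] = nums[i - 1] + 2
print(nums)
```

[8, 8, 9, 11, 13, 15]

i=2: 9>=8, unchanged → [8, 8, 9, 5, 4, 0]
i=3: 5<9, nums[3] = 9+2 = 11 → [8, 8, 9, 11, 4, 0]
i=4: 4<11, nums[4] = 11+2 = 13 → [8, 8, 9, 11, 13, 0]
i=5: 0<13, nums[5] = 13+2 = 15 → [8, 8, 9, 11, 13, 15]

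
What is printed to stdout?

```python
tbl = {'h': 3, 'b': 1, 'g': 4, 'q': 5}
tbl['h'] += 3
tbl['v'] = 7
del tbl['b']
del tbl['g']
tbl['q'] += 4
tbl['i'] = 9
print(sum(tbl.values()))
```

tbl['h'] = 3+3 = 6 → {'h': 6, 'b': 1, 'g': 4, 'q': 5}
tbl['v'] = 7 → {'h': 6, 'b': 1, 'g': 4, 'q': 5, 'v': 7}
del 'b' → {'h': 6, 'g': 4, 'q': 5, 'v': 7}
del 'g' → {'h': 6, 'q': 5, 'v': 7}
tbl['q'] = 5+4 = 9 → {'h': 6, 'q': 9, 'v': 7}
tbl['i'] = 9 → {'h': 6, 'q': 9, 'v': 7, 'i': 9}
sum of values = 31

31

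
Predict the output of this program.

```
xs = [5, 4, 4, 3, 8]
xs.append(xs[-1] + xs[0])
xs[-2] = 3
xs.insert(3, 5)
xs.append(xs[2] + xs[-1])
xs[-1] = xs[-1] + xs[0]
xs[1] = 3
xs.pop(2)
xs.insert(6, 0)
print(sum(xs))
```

54

append xs[-1]+xs[0] = 8+5 = 13 → [5, 4, 4, 3, 8, 13]
xs[-2] = 3 → [5, 4, 4, 3, 3, 13]
insert 5 at 3 → [5, 4, 4, 5, 3, 3, 13]
append xs[2]+xs[-1] = 4+13 = 17 → [5, 4, 4, 5, 3, 3, 13, 17]
xs[-1] = xs[-1]+xs[0] = 17+5 = 22 → [5, 4, 4, 5, 3, 3, 13, 22]
xs[1] = 3 → [5, 3, 4, 5, 3, 3, 13, 22]
pop(2) removes 4 → [5, 3, 5, 3, 3, 13, 22]
insert 0 at 6 → [5, 3, 5, 3, 3, 13, 0, 22]
sum = 54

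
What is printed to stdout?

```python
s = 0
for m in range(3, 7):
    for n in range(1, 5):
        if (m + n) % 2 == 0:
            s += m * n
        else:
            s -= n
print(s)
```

m=3,n=1: even sum, s = 0+3 = 3
m=3,n=2: odd sum, s = 3-2 = 1
m=3,n=3: even sum, s = 1+9 = 10
m=3,n=4: odd sum, s = 10-4 = 6
m=4,n=1: odd sum, s = 6-1 = 5
m=4,n=2: even sum, s = 5+8 = 13
m=4,n=3: odd sum, s = 13-3 = 10
m=4,n=4: even sum, s = 10+16 = 26
m=5,n=1: even sum, s = 26+5 = 31
m=5,n=2: odd sum, s = 31-2 = 29
m=5,n=3: even sum, s = 29+15 = 44
m=5,n=4: odd sum, s = 44-4 = 40
m=6,n=1: odd sum, s = 40-1 = 39
m=6,n=2: even sum, s = 39+12 = 51
m=6,n=3: odd sum, s = 51-3 = 48
m=6,n=4: even sum, s = 48+24 = 72

72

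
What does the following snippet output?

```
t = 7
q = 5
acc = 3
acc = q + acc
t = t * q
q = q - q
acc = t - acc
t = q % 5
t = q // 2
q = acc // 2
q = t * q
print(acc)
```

27

acc = 5+3 = 8
t = 7*5 = 35
q = 5-5 = 0
acc = 35-8 = 27
t = 0%5 = 0
t = 0//2 = 0
q = 27//2 = 13
q = 0*13 = 0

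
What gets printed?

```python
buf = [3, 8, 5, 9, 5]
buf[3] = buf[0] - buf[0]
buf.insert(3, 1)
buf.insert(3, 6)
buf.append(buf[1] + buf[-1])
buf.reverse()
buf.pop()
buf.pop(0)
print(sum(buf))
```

buf[3] = buf[0]-buf[0] = 3-3 = 0 → [3, 8, 5, 0, 5]
insert 1 at 3 → [3, 8, 5, 1, 0, 5]
insert 6 at 3 → [3, 8, 5, 6, 1, 0, 5]
append buf[1]+buf[-1] = 8+5 = 13 → [3, 8, 5, 6, 1, 0, 5, 13]
reverse → [13, 5, 0, 1, 6, 5, 8, 3]
pop() removes 3 → [13, 5, 0, 1, 6, 5, 8]
pop(0) removes 13 → [5, 0, 1, 6, 5, 8]
sum = 25

25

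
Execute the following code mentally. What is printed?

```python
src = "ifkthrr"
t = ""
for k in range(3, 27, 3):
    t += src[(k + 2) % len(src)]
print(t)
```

k=3: add src[5]='r' → 'r'
k=6: add src[1]='f' → 'rf'
k=9: add src[4]='h' → 'rfh'
k=12: add src[0]='i' → 'rfhi'
k=15: add src[3]='t' → 'rfhit'
k=18: add src[6]='r' → 'rfhitr'
k=21: add src[2]='k' → 'rfhitrk'
k=24: add src[5]='r' → 'rfhitrkr'

rfhitrkr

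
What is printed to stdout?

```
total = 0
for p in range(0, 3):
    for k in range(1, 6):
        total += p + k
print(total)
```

60

p=0,k=1: total = 0+1 = 1
p=0,k=2: total = 1+2 = 3
p=0,k=3: total = 3+3 = 6
p=0,k=4: total = 6+4 = 10
p=0,k=5: total = 10+5 = 15
p=1,k=1: total = 15+2 = 17
p=1,k=2: total = 17+3 = 20
p=1,k=3: total = 20+4 = 24
p=1,k=4: total = 24+5 = 29
p=1,k=5: total = 29+6 = 35
p=2,k=1: total = 35+3 = 38
p=2,k=2: total = 38+4 = 42
p=2,k=3: total = 42+5 = 47
p=2,k=4: total = 47+6 = 53
p=2,k=5: total = 53+7 = 60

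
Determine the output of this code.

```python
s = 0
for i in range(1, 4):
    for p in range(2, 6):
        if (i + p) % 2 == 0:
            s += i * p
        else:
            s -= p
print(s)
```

i=1,p=2: odd sum, s = 0-2 = -2
i=1,p=3: even sum, s = (-2)+3 = 1
i=1,p=4: odd sum, s = 1-4 = -3
i=1,p=5: even sum, s = (-3)+5 = 2
i=2,p=2: even sum, s = 2+4 = 6
i=2,p=3: odd sum, s = 6-3 = 3
i=2,p=4: even sum, s = 3+8 = 11
i=2,p=5: odd sum, s = 11-5 = 6
i=3,p=2: odd sum, s = 6-2 = 4
i=3,p=3: even sum, s = 4+9 = 13
i=3,p=4: odd sum, s = 13-4 = 9
i=3,p=5: even sum, s = 9+15 = 24

24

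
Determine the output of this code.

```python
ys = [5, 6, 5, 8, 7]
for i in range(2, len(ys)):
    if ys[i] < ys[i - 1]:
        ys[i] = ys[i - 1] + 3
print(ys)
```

[5, 6, 9, 12, 15]

i=2: 5<6, ys[2] = 6+3 = 9 → [5, 6, 9, 8, 7]
i=3: 8<9, ys[3] = 9+3 = 12 → [5, 6, 9, 12, 7]
i=4: 7<12, ys[4] = 12+3 = 15 → [5, 6, 9, 12, 15]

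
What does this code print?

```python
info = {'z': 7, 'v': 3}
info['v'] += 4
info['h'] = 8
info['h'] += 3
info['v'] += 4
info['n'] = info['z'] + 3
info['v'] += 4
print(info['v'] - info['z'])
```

8

info['v'] = 3+4 = 7 → {'z': 7, 'v': 7}
info['h'] = 8 → {'z': 7, 'v': 7, 'h': 8}
info['h'] = 8+3 = 11 → {'z': 7, 'v': 7, 'h': 11}
info['v'] = 7+4 = 11 → {'z': 7, 'v': 11, 'h': 11}
info['n'] = info['z']+3 = 10 → {'z': 7, 'v': 11, 'h': 11, 'n': 10}
info['v'] = 11+4 = 15 → {'z': 7, 'v': 15, 'h': 11, 'n': 10}
info['v']-info['z'] = 15-7 = 8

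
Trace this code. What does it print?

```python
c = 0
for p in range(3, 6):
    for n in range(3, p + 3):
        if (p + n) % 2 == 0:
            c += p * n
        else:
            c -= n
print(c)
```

p=3,n=3: even sum, c = 0+9 = 9
p=3,n=4: odd sum, c = 9-4 = 5
p=3,n=5: even sum, c = 5+15 = 20
p=4,n=3: odd sum, c = 20-3 = 17
p=4,n=4: even sum, c = 17+16 = 33
p=4,n=5: odd sum, c = 33-5 = 28
p=4,n=6: even sum, c = 28+24 = 52
p=5,n=3: even sum, c = 52+15 = 67
p=5,n=4: odd sum, c = 67-4 = 63
p=5,n=5: even sum, c = 63+25 = 88
p=5,n=6: odd sum, c = 88-6 = 82
p=5,n=7: even sum, c = 82+35 = 117

117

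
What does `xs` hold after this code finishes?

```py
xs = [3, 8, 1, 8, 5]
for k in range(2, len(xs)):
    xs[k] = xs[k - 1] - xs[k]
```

[3, 8, 7, -1, -6]

k=2: xs[2] = 8-1 = 7 → [3, 8, 7, 8, 5]
k=3: xs[3] = 7-8 = -1 → [3, 8, 7, -1, 5]
k=4: xs[4] = (-1)-5 = -6 → [3, 8, 7, -1, -6]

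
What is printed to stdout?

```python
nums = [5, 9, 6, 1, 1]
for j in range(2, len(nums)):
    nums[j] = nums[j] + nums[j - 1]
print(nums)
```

[5, 9, 15, 16, 17]

j=2: nums[2] = 6+9 = 15 → [5, 9, 15, 1, 1]
j=3: nums[3] = 1+15 = 16 → [5, 9, 15, 16, 1]
j=4: nums[4] = 1+16 = 17 → [5, 9, 15, 16, 17]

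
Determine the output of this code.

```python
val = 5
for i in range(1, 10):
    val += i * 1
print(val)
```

50

i=1: val = 5+1*1 = 6
i=2: val = 6+2*1 = 8
i=3: val = 8+3*1 = 11
i=4: val = 11+4*1 = 15
i=5: val = 15+5*1 = 20
i=6: val = 20+6*1 = 26
i=7: val = 26+7*1 = 33
i=8: val = 33+8*1 = 41
i=9: val = 41+9*1 = 50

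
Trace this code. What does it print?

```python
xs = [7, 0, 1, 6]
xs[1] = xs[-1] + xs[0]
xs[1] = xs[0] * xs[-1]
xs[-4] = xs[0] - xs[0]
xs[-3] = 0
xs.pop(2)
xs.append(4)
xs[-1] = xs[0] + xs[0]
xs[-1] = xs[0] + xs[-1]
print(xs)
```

[0, 0, 6, 0]

xs[1] = xs[-1]+xs[0] = 6+7 = 13 → [7, 13, 1, 6]
xs[1] = xs[0]*xs[-1] = 7*6 = 42 → [7, 42, 1, 6]
xs[-4] = xs[0]-xs[0] = 7-7 = 0 → [0, 42, 1, 6]
xs[-3] = 0 → [0, 0, 1, 6]
pop(2) removes 1 → [0, 0, 6]
append 4 → [0, 0, 6, 4]
xs[-1] = xs[0]+xs[0] = 0+0 = 0 → [0, 0, 6, 0]
xs[-1] = xs[0]+xs[-1] = 0+0 = 0 → [0, 0, 6, 0]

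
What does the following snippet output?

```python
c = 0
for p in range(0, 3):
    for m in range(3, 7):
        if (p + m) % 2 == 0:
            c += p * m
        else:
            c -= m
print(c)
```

2

p=0,m=3: odd sum, c = 0-3 = -3
p=0,m=4: even sum, c = (-3)+0 = -3
p=0,m=5: odd sum, c = (-3)-5 = -8
p=0,m=6: even sum, c = (-8)+0 = -8
p=1,m=3: even sum, c = (-8)+3 = -5
p=1,m=4: odd sum, c = (-5)-4 = -9
p=1,m=5: even sum, c = (-9)+5 = -4
p=1,m=6: odd sum, c = (-4)-6 = -10
p=2,m=3: odd sum, c = (-10)-3 = -13
p=2,m=4: even sum, c = (-13)+8 = -5
p=2,m=5: odd sum, c = (-5)-5 = -10
p=2,m=6: even sum, c = (-10)+12 = 2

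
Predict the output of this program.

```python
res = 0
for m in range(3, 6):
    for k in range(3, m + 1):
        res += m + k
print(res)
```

m=3,k=3: res = 0+6 = 6
m=4,k=3: res = 6+7 = 13
m=4,k=4: res = 13+8 = 21
m=5,k=3: res = 21+8 = 29
m=5,k=4: res = 29+9 = 38
m=5,k=5: res = 38+10 = 48

48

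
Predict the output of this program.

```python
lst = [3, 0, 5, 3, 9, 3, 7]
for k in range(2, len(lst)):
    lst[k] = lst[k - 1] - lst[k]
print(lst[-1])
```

k=2: lst[2] = 0-5 = -5 → [3, 0, -5, 3, 9, 3, 7]
k=3: lst[3] = (-5)-3 = -8 → [3, 0, -5, -8, 9, 3, 7]
k=4: lst[4] = (-8)-9 = -17 → [3, 0, -5, -8, -17, 3, 7]
k=5: lst[5] = (-17)-3 = -20 → [3, 0, -5, -8, -17, -20, 7]
k=6: lst[6] = (-20)-7 = -27 → [3, 0, -5, -8, -17, -20, -27]

-27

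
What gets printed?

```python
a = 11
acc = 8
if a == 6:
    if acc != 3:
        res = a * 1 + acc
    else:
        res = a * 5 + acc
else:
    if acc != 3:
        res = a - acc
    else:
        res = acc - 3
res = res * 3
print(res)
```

a=11, acc=8
a == 6 is False; acc != 3 is True
→ res = a - acc = 3
res = 3*3 = 9

9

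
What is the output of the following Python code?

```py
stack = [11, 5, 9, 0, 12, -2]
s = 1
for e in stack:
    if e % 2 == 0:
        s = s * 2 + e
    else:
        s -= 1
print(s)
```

6

e=11: not even, s = 1-1 = 0
e=5: not even, s = 0-1 = -1
e=9: not even, s = (-1)-1 = -2
e=0: even, s = (-2)*2+0 = -4
e=12: even, s = (-4)*2+12 = 4
e=-2: even, s = 4*2+(-2) = 6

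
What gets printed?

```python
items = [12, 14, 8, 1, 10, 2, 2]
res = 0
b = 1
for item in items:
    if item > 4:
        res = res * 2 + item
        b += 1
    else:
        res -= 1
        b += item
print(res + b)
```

184

item=12: >4, res = 0*2+12 = 12; b=2
item=14: >4, res = 12*2+14 = 38; b=3
item=8: >4, res = 38*2+8 = 84; b=4
item=1: not >4, res = 84-1 = 83; b=5
item=10: >4, res = 83*2+10 = 176; b=6
item=2: not >4, res = 176-1 = 175; b=8
item=2: not >4, res = 175-1 = 174; b=10
res+b = 174+10 = 184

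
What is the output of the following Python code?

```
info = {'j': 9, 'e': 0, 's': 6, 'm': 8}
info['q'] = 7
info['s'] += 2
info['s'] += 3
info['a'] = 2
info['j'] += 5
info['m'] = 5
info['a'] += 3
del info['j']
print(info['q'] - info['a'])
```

info['q'] = 7 → {'j': 9, 'e': 0, 's': 6, 'm': 8, 'q': 7}
info['s'] = 6+2 = 8 → {'j': 9, 'e': 0, 's': 8, 'm': 8, 'q': 7}
info['s'] = 8+3 = 11 → {'j': 9, 'e': 0, 's': 11, 'm': 8, 'q': 7}
info['a'] = 2 → {'j': 9, 'e': 0, 's': 11, 'm': 8, 'q': 7, 'a': 2}
info['j'] = 9+5 = 14 → {'j': 14, 'e': 0, 's': 11, 'm': 8, 'q': 7, 'a': 2}
info['m'] = 5 → {'j': 14, 'e': 0, 's': 11, 'm': 5, 'q': 7, 'a': 2}
info['a'] = 2+3 = 5 → {'j': 14, 'e': 0, 's': 11, 'm': 5, 'q': 7, 'a': 5}
del 'j' → {'e': 0, 's': 11, 'm': 5, 'q': 7, 'a': 5}
info['q']-info['a'] = 7-5 = 2

2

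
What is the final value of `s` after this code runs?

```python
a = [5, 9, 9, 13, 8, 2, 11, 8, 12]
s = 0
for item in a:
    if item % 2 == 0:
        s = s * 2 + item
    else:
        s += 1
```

168

item=5: not even, s = 0+1 = 1
item=9: not even, s = 1+1 = 2
item=9: not even, s = 2+1 = 3
item=13: not even, s = 3+1 = 4
item=8: even, s = 4*2+8 = 16
item=2: even, s = 16*2+2 = 34
item=11: not even, s = 34+1 = 35
item=8: even, s = 35*2+8 = 78
item=12: even, s = 78*2+12 = 168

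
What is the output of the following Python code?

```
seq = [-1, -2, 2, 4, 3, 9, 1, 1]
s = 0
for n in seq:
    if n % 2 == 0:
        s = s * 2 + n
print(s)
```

n=-1: not even
n=-2: even, s = 0*2+(-2) = -2
n=2: even, s = (-2)*2+2 = -2
n=4: even, s = (-2)*2+4 = 0
n=3: not even
n=9: not even
n=1: not even
n=1: not even

0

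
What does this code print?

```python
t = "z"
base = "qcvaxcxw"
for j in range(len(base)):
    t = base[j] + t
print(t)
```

j=0: prepend 'q' → 'qz'
j=1: prepend 'c' → 'cqz'
j=2: prepend 'v' → 'vcqz'
j=3: prepend 'a' → 'avcqz'
j=4: prepend 'x' → 'xavcqz'
j=5: prepend 'c' → 'cxavcqz'
j=6: prepend 'x' → 'xcxavcqz'
j=7: prepend 'w' → 'wxcxavcqz'

wxcxavcqz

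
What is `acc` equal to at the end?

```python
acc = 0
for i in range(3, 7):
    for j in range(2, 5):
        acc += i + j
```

i=3,j=2: acc = 0+5 = 5
i=3,j=3: acc = 5+6 = 11
i=3,j=4: acc = 11+7 = 18
i=4,j=2: acc = 18+6 = 24
i=4,j=3: acc = 24+7 = 31
i=4,j=4: acc = 31+8 = 39
i=5,j=2: acc = 39+7 = 46
i=5,j=3: acc = 46+8 = 54
i=5,j=4: acc = 54+9 = 63
i=6,j=2: acc = 63+8 = 71
i=6,j=3: acc = 71+9 = 80
i=6,j=4: acc = 80+10 = 90

90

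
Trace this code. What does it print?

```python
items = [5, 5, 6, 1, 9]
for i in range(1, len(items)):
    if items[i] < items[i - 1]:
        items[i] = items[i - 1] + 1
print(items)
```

[5, 5, 6, 7, 9]

i=1: 5>=5, unchanged → [5, 5, 6, 1, 9]
i=2: 6>=5, unchanged → [5, 5, 6, 1, 9]
i=3: 1<6, items[3] = 6+1 = 7 → [5, 5, 6, 7, 9]
i=4: 9>=7, unchanged → [5, 5, 6, 7, 9]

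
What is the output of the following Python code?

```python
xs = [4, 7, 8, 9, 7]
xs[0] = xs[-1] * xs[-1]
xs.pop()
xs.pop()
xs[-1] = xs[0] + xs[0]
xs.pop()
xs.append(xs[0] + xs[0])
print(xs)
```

[49, 7, 98]

xs[0] = xs[-1]*xs[-1] = 7*7 = 49 → [49, 7, 8, 9, 7]
pop() removes 7 → [49, 7, 8, 9]
pop() removes 9 → [49, 7, 8]
xs[-1] = xs[0]+xs[0] = 49+49 = 98 → [49, 7, 98]
pop() removes 98 → [49, 7]
append xs[0]+xs[0] = 49+49 = 98 → [49, 7, 98]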